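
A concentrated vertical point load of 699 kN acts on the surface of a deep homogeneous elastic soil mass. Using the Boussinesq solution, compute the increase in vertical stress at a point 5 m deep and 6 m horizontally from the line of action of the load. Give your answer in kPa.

Boussinesq vertical stress below a point load on an elastic half-space:
Δσ_z = 3P/(2πz²) · [1 + (r/z)²]^(−5/2)
r/z = 6/5 = 1.2; [1+(r/z)²]^(−5/2) = 0.10753.
Δσ_z = 3×699/(2π×5²) × 0.10753 = 13.35 × 0.10753 = 1.436 kPa

Δσ_z ≈ 1.44 kPa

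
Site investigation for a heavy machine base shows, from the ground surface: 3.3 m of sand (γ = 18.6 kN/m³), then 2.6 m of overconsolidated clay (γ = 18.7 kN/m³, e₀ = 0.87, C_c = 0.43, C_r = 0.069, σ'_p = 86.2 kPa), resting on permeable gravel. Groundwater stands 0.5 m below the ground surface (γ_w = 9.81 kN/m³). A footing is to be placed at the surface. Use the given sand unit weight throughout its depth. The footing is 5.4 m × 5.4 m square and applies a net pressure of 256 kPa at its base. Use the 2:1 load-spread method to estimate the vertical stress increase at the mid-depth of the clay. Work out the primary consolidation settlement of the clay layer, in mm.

Mid-depth of clay below the ground surface: z = 3.3 + 2.6/2 = 4.6 m.
Total vertical stress at mid-clay: σ_v = 18.6×3.3 + 18.7×1.3 = 85.69 kPa.
Pore pressure: u = 9.81×(4.6 − 0.5) = 40.221 kPa.
Initial effective stress: σ'_0 = σ_v − u = 85.69 − 40.221 = 45.469 kPa.
Stress increase at mid-clay by the 2:1 spreading method:
Δσ = qBL/((B+z)(L+z)) = 256×5.4×5.4/((5.4+4.6)(5.4+4.6)) = 74.65 kPa
Final effective stress: σ'_f = 45.469 + 74.65 = 120.12 kPa.
σ'_f = 120.12 > σ'_p = 86.2 kPa, so the stress path crosses the preconsolidation pressure — recompression up to σ'_p, then virgin compression beyond:
S_c = H/(1+e₀)·[C_r·log₁₀(σ'_p/σ'_0) + C_c·log₁₀(σ'_f/σ'_p)]
    = 2.6/1.87 × [0.069×log₁₀(86.2/45.469) + 0.43×log₁₀(120.12/86.2)]
    = 1.3904 × [0.019168 + 0.061966] = 0.1128 m

S_c ≈ 113 mm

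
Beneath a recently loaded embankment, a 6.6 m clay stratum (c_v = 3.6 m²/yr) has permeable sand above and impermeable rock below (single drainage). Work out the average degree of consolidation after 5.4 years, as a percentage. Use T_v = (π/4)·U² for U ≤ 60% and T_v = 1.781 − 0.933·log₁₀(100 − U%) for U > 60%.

Drainage path length: H_d = H = 6.6 m (single drainage).
T_v = c_v·t/H_d² = 3.6×5.4/6.6² = 0.44628.
T_v = 0.44628 corresponds to the U > 60% branch:
U = 1 − 10^((1.781 − T_v)/0.933)/100 = 0.7305

U ≈ 73 %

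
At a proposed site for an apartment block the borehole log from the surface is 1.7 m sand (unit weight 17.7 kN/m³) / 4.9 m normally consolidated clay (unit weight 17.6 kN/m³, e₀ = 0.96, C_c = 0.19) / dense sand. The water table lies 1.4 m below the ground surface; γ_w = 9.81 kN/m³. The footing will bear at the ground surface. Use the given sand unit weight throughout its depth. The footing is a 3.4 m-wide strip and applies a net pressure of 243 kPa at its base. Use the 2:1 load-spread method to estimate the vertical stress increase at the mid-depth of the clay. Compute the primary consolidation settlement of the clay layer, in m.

Mid-depth of clay below the ground surface: z = 1.7 + 4.9/2 = 4.15 m.
Total vertical stress at mid-clay: σ_v = 17.7×1.7 + 17.6×2.45 = 73.21 kPa.
Pore pressure: u = 9.81×(4.15 − 1.4) = 26.978 kPa.
Initial effective stress: σ'_0 = σ_v − u = 73.21 − 26.978 = 46.232 kPa.
Stress increase at mid-clay by the 2:1 spreading method:
Δσ = qB/(B+z) = 243×3.4/(3.4+4.15) = 109.43 kPa
Final effective stress: σ'_f = σ'_0 + Δσ = 46.232 + 109.43 = 155.66 kPa.
Normally consolidated clay, so the full stress increment lies on the virgin compression line:
S_c = C_c·H/(1+e₀)·log₁₀(σ'_f/σ'_0) = 0.19×4.9/(1+0.96)×log₁₀(155.66/46.232)
    = 0.475 × 0.52723 = 0.2504 m

S_c ≈ 0.25 m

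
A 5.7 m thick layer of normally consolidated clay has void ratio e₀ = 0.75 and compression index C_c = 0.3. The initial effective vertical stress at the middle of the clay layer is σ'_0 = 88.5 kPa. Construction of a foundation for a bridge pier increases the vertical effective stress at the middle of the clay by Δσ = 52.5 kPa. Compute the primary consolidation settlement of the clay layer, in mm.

Final effective stress: σ'_f = σ'_0 + Δσ = 88.5 + 52.5 = 141 kPa.
Normally consolidated clay, so the full stress increment lies on the virgin compression line:
S_c = C_c·H/(1+e₀)·log₁₀(σ'_f/σ'_0) = 0.3×5.7/(1+0.75)×log₁₀(141/88.5)
    = 0.97714 × 0.20228 = 0.1977 m

S_c ≈ 198 mm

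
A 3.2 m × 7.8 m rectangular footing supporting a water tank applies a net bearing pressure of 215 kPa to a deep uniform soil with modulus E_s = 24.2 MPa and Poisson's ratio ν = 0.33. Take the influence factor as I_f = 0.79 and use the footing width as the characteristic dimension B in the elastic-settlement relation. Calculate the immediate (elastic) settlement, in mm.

Immediate (elastic) settlement: S_e = q·B·(1−ν²)/E_s · I_f.
E_s = 24.2 MPa = 24200 kPa.
S_e = 215 × 3.2 × (1 − 0.33²) / 24200 × 0.79
    = 215 × 3.2 × 0.8911 / 24200 × 0.79
    = 0.02001 m = 20.01 mm

S_e ≈ 20 mm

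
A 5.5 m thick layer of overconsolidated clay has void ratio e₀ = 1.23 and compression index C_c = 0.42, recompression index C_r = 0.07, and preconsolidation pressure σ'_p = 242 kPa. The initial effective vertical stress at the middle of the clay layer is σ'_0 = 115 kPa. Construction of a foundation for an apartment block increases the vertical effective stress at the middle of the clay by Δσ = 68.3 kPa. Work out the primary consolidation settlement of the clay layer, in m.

S_c ≈ 0.035 m

Final effective stress: σ'_f = 115 + 68.3 = 183.3 kPa.
σ'_f = 183.3 ≤ σ'_p = 242 kPa, so the clay remains overconsolidated and only the recompression index applies:
S_c = C_r·H/(1+e₀)·log₁₀(σ'_f/σ'_0) = 0.07×5.5/2.23×log₁₀(183.3/115)
    = 0.17265 × 0.20246 = 0.03495 m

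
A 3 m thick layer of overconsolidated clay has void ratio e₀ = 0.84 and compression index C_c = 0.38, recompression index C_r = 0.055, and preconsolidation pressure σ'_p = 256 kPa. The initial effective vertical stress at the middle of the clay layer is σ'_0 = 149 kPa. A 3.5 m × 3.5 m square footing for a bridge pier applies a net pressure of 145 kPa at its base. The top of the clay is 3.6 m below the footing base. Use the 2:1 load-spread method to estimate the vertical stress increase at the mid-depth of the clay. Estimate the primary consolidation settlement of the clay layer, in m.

S_c ≈ 0.00582 m

Mid-depth of clay below the footing base: z = 3.6 + 3/2 = 5.1 m.
Stress increase at mid-clay by the 2:1 spreading method:
Δσ = qBL/((B+z)(L+z)) = 145×3.5×3.5/((3.5+5.1)(3.5+5.1)) = 24.016 kPa
Final effective stress: σ'_f = 149 + 24.016 = 173.02 kPa.
σ'_f = 173.02 ≤ σ'_p = 256 kPa, so the clay remains overconsolidated and only the recompression index applies:
S_c = C_r·H/(1+e₀)·log₁₀(σ'_f/σ'_0) = 0.055×3/1.84×log₁₀(173.02/149)
    = 0.089672 × 0.06491 = 0.005821 m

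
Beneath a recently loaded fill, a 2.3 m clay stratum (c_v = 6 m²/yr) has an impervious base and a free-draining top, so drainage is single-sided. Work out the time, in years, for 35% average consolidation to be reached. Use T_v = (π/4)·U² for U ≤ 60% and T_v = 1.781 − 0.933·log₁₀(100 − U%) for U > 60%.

Drainage path length: H_d = H = 2.3 m (single drainage).
U ≤ 60%: T_v = (π/4)·U² = (π/4)×0.35² = 0.096211.
t = T_v·H_d²/c_v = 0.096211×2.3²/6 = 0.08483 years.

t ≈ 0.0848 years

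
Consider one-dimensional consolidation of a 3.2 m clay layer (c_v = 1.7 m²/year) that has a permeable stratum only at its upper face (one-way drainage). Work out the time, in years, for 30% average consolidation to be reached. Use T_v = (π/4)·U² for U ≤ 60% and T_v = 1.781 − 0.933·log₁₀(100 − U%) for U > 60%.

Drainage path length: H_d = H = 3.2 m (single drainage).
U ≤ 60%: T_v = (π/4)·U² = (π/4)×0.3² = 0.070686.
t = T_v·H_d²/c_v = 0.070686×3.2²/1.7 = 0.4258 years.

t ≈ 0.426 years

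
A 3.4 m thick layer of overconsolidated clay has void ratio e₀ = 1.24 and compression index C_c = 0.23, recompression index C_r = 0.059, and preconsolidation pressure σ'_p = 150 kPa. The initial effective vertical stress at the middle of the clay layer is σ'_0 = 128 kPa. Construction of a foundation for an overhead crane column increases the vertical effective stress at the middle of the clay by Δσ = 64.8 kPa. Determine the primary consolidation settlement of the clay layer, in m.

Final effective stress: σ'_f = 128 + 64.8 = 192.8 kPa.
σ'_f = 192.8 > σ'_p = 150 kPa, so the stress path crosses the preconsolidation pressure — recompression up to σ'_p, then virgin compression beyond:
S_c = H/(1+e₀)·[C_r·log₁₀(σ'_p/σ'_0) + C_c·log₁₀(σ'_f/σ'_p)]
    = 3.4/2.24 × [0.059×log₁₀(150/128) + 0.23×log₁₀(192.8/150)]
    = 1.5179 × [0.004064 + 0.025074] = 0.04423 m

S_c ≈ 0.0442 m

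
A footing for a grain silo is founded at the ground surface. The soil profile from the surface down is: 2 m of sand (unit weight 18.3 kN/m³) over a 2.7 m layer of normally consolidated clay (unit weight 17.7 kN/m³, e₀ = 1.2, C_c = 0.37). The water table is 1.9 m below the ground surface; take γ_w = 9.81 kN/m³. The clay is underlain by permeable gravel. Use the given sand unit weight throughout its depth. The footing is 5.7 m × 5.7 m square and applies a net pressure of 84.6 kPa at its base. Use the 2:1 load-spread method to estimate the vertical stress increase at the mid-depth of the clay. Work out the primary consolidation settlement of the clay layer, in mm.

S_c ≈ 108 mm

Mid-depth of clay below the ground surface: z = 2 + 2.7/2 = 3.35 m.
Total vertical stress at mid-clay: σ_v = 18.3×2 + 17.7×1.35 = 60.495 kPa.
Pore pressure: u = 9.81×(3.35 − 1.9) = 14.225 kPa.
Initial effective stress: σ'_0 = σ_v − u = 60.495 − 14.225 = 46.27 kPa.
Stress increase at mid-clay by the 2:1 spreading method:
Δσ = qBL/((B+z)(L+z)) = 84.6×5.7×5.7/((5.7+3.35)(5.7+3.35)) = 33.56 kPa
Final effective stress: σ'_f = σ'_0 + Δσ = 46.27 + 33.56 = 79.83 kPa.
Normally consolidated clay, so the full stress increment lies on the virgin compression line:
S_c = C_c·H/(1+e₀)·log₁₀(σ'_f/σ'_0) = 0.37×2.7/(1+1.2)×log₁₀(79.83/46.27)
    = 0.45409 × 0.23687 = 0.1076 m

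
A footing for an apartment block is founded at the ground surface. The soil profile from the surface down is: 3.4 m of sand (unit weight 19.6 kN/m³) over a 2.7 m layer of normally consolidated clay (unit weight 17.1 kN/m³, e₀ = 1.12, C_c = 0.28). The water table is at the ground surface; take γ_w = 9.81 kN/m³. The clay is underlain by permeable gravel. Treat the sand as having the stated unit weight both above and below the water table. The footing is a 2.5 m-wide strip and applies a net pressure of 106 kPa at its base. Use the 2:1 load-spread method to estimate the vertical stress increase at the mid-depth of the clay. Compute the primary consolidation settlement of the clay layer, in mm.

Mid-depth of clay below the ground surface: z = 3.4 + 2.7/2 = 4.75 m.
Total vertical stress at mid-clay: σ_v = 19.6×3.4 + 17.1×1.35 = 89.725 kPa.
Pore pressure: u = 9.81×(4.75 − 0) = 46.598 kPa.
Initial effective stress: σ'_0 = σ_v − u = 89.725 − 46.598 = 43.127 kPa.
Stress increase at mid-clay by the 2:1 spreading method:
Δσ = qB/(B+z) = 106×2.5/(2.5+4.75) = 36.552 kPa
Final effective stress: σ'_f = σ'_0 + Δσ = 43.127 + 36.552 = 79.679 kPa.
Normally consolidated clay, so the full stress increment lies on the virgin compression line:
S_c = C_c·H/(1+e₀)·log₁₀(σ'_f/σ'_0) = 0.28×2.7/(1+1.12)×log₁₀(79.679/43.127)
    = 0.3566 × 0.26659 = 0.09507 m

S_c ≈ 95.1 mm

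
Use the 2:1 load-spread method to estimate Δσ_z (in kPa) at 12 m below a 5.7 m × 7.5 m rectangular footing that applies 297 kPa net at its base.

By the 2:1 method the load spreads at 1 horizontal : 2 vertical, so at depth z the loaded area has grown by z in each plan dimension:
Δσ = qBL/((B+z)(L+z)) = 297×5.7×7.5/((5.7+12)(7.5+12)) = 36.786 kPa

Δσ_z ≈ 36.8 kPa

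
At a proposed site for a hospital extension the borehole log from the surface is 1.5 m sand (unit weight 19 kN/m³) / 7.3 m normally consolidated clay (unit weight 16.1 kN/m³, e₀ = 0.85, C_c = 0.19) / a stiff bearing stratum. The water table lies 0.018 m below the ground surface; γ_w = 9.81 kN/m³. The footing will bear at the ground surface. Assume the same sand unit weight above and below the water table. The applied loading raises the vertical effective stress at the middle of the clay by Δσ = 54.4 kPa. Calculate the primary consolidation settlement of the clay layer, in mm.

S_c ≈ 295 mm

Mid-depth of clay below the ground surface: z = 1.5 + 7.3/2 = 5.15 m.
Total vertical stress at mid-clay: σ_v = 19×1.5 + 16.1×3.65 = 87.265 kPa.
Pore pressure: u = 9.81×(5.15 − 0.018) = 50.345 kPa.
Initial effective stress: σ'_0 = σ_v − u = 87.265 − 50.345 = 36.92 kPa.
Final effective stress: σ'_f = σ'_0 + Δσ = 36.92 + 54.4 = 91.32 kPa.
Normally consolidated clay, so the full stress increment lies on the virgin compression line:
S_c = C_c·H/(1+e₀)·log₁₀(σ'_f/σ'_0) = 0.19×7.3/(1+0.85)×log₁₀(91.32/36.92)
    = 0.74973 × 0.3933 = 0.2949 m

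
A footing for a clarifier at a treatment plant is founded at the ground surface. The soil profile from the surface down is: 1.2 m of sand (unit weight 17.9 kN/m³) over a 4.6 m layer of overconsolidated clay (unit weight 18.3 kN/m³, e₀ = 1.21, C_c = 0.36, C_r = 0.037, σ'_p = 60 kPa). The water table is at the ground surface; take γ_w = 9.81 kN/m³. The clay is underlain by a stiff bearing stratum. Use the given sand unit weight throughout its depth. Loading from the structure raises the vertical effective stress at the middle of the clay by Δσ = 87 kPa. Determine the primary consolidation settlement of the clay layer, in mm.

S_c ≈ 239 mm

Mid-depth of clay below the ground surface: z = 1.2 + 4.6/2 = 3.5 m.
Total vertical stress at mid-clay: σ_v = 17.9×1.2 + 18.3×2.3 = 63.57 kPa.
Pore pressure: u = 9.81×(3.5 − 0) = 34.335 kPa.
Initial effective stress: σ'_0 = σ_v − u = 63.57 − 34.335 = 29.235 kPa.
Final effective stress: σ'_f = 29.235 + 87 = 116.23 kPa.
σ'_f = 116.23 > σ'_p = 60 kPa, so the stress path crosses the preconsolidation pressure — recompression up to σ'_p, then virgin compression beyond:
S_c = H/(1+e₀)·[C_r·log₁₀(σ'_p/σ'_0) + C_c·log₁₀(σ'_f/σ'_p)]
    = 4.6/2.21 × [0.037×log₁₀(60/29.235) + 0.36×log₁₀(116.23/60)]
    = 2.0814 × [0.011553 + 0.10338] = 0.2392 m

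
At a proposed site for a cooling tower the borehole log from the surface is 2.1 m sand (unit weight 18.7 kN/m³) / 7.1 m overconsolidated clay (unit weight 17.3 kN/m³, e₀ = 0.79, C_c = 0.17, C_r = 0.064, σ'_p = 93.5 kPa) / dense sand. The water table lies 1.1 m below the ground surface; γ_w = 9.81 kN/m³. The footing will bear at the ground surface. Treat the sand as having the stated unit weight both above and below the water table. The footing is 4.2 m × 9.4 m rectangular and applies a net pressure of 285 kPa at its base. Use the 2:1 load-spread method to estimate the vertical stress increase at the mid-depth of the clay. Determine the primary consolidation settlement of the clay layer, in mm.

Mid-depth of clay below the ground surface: z = 2.1 + 7.1/2 = 5.65 m.
Total vertical stress at mid-clay: σ_v = 18.7×2.1 + 17.3×3.55 = 100.69 kPa.
Pore pressure: u = 9.81×(5.65 − 1.1) = 44.636 kPa.
Initial effective stress: σ'_0 = σ_v − u = 100.69 − 44.636 = 56.054 kPa.
Stress increase at mid-clay by the 2:1 spreading method:
Δσ = qBL/((B+z)(L+z)) = 285×4.2×9.4/((4.2+5.65)(9.4+5.65)) = 75.901 kPa
Final effective stress: σ'_f = 56.054 + 75.901 = 131.95 kPa.
σ'_f = 131.95 > σ'_p = 93.5 kPa, so the stress path crosses the preconsolidation pressure — recompression up to σ'_p, then virgin compression beyond:
S_c = H/(1+e₀)·[C_r·log₁₀(σ'_p/σ'_0) + C_c·log₁₀(σ'_f/σ'_p)]
    = 7.1/1.79 × [0.064×log₁₀(93.5/56.054) + 0.17×log₁₀(131.95/93.5)]
    = 3.9665 × [0.014221 + 0.025432] = 0.1573 m

S_c ≈ 157 mm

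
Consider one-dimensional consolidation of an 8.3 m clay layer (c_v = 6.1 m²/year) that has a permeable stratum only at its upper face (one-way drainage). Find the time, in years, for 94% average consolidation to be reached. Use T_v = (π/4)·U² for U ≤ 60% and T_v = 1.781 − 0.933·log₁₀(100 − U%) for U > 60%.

Drainage path length: H_d = H = 8.3 m (single drainage).
U > 60%: T_v = 1.781 − 0.933·log₁₀(100 − 94) = 1.055.
t = T_v·H_d²/c_v = 1.055×8.3²/6.1 = 11.91 years.

t ≈ 11.9 years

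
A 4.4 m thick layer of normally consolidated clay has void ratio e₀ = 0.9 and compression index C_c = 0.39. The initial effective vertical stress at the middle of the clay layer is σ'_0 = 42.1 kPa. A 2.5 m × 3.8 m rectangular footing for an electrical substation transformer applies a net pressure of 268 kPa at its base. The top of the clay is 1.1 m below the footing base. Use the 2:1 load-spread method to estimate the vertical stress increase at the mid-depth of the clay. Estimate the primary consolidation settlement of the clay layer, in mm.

Mid-depth of clay below the footing base: z = 1.1 + 4.4/2 = 3.3 m.
Stress increase at mid-clay by the 2:1 spreading method:
Δσ = qBL/((B+z)(L+z)) = 268×2.5×3.8/((2.5+3.3)(3.8+3.3)) = 61.826 kPa
Final effective stress: σ'_f = σ'_0 + Δσ = 42.1 + 61.826 = 103.93 kPa.
Normally consolidated clay, so the full stress increment lies on the virgin compression line:
S_c = C_c·H/(1+e₀)·log₁₀(σ'_f/σ'_0) = 0.39×4.4/(1+0.9)×log₁₀(103.93/42.1)
    = 0.90316 × 0.39246 = 0.3545 m

S_c ≈ 354 mm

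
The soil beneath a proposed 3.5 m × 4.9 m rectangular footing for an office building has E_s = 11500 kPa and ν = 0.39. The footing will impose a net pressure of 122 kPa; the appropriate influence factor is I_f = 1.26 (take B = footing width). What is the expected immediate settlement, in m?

Immediate (elastic) settlement: S_e = q·B·(1−ν²)/E_s · I_f.
S_e = 122 × 3.5 × (1 − 0.39²) / 11500 × 1.26
    = 122 × 3.5 × 0.8479 / 11500 × 1.26
    = 0.03967 m

S_e ≈ 0.0397 m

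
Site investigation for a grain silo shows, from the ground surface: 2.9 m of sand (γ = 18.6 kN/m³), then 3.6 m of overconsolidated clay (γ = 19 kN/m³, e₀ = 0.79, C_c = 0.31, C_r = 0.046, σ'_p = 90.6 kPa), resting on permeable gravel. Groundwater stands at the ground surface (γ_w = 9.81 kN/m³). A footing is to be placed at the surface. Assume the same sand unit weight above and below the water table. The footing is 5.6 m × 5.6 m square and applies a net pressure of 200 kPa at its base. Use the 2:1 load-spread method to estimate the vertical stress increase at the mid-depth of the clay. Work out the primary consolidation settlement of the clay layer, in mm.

Mid-depth of clay below the ground surface: z = 2.9 + 3.6/2 = 4.7 m.
Total vertical stress at mid-clay: σ_v = 18.6×2.9 + 19×1.8 = 88.14 kPa.
Pore pressure: u = 9.81×(4.7 − 0) = 46.107 kPa.
Initial effective stress: σ'_0 = σ_v − u = 88.14 − 46.107 = 42.033 kPa.
Stress increase at mid-clay by the 2:1 spreading method:
Δσ = qBL/((B+z)(L+z)) = 200×5.6×5.6/((5.6+4.7)(5.6+4.7)) = 59.12 kPa
Final effective stress: σ'_f = 42.033 + 59.12 = 101.15 kPa.
σ'_f = 101.15 > σ'_p = 90.6 kPa, so the stress path crosses the preconsolidation pressure — recompression up to σ'_p, then virgin compression beyond:
S_c = H/(1+e₀)·[C_r·log₁₀(σ'_p/σ'_0) + C_c·log₁₀(σ'_f/σ'_p)]
    = 3.6/1.79 × [0.046×log₁₀(90.6/42.033) + 0.31×log₁₀(101.15/90.6)]
    = 2.0112 × [0.015343 + 0.01483] = 0.06068 m

S_c ≈ 60.7 mm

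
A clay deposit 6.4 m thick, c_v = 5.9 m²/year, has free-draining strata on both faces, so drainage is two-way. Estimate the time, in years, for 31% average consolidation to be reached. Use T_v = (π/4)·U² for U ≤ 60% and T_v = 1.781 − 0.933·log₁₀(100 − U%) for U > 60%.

t ≈ 0.131 years

Drainage path length: H_d = H/2 = 3.2 m (double drainage).
U ≤ 60%: T_v = (π/4)·U² = (π/4)×0.31² = 0.075477.
t = T_v·H_d²/c_v = 0.075477×3.2²/5.9 = 0.131 years.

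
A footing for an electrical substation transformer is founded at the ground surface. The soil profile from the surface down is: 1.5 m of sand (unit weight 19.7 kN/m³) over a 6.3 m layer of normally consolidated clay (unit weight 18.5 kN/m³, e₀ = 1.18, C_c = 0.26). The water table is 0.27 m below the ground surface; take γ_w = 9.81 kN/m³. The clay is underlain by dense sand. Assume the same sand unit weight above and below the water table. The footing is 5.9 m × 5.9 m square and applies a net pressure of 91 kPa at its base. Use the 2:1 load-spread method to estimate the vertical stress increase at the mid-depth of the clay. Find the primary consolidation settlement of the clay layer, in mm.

S_c ≈ 160 mm

Mid-depth of clay below the ground surface: z = 1.5 + 6.3/2 = 4.65 m.
Total vertical stress at mid-clay: σ_v = 19.7×1.5 + 18.5×3.15 = 87.825 kPa.
Pore pressure: u = 9.81×(4.65 − 0.27) = 42.968 kPa.
Initial effective stress: σ'_0 = σ_v − u = 87.825 − 42.968 = 44.857 kPa.
Stress increase at mid-clay by the 2:1 spreading method:
Δσ = qBL/((B+z)(L+z)) = 91×5.9×5.9/((5.9+4.65)(5.9+4.65)) = 28.46 kPa
Final effective stress: σ'_f = σ'_0 + Δσ = 44.857 + 28.46 = 73.317 kPa.
Normally consolidated clay, so the full stress increment lies on the virgin compression line:
S_c = C_c·H/(1+e₀)·log₁₀(σ'_f/σ'_0) = 0.26×6.3/(1+1.18)×log₁₀(73.317/44.857)
    = 0.75138 × 0.21337 = 0.1603 m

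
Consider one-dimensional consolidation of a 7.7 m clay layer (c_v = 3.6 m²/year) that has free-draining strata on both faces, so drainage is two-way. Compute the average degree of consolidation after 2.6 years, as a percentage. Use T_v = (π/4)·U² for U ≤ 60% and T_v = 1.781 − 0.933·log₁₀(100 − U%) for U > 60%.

Drainage path length: H_d = H/2 = 3.85 m (double drainage).
T_v = c_v·t/H_d² = 3.6×2.6/3.85² = 0.63147.
T_v = 0.63147 corresponds to the U > 60% branch:
U = 1 − 10^((1.781 − T_v)/0.933)/100 = 0.8294

U ≈ 82.9 %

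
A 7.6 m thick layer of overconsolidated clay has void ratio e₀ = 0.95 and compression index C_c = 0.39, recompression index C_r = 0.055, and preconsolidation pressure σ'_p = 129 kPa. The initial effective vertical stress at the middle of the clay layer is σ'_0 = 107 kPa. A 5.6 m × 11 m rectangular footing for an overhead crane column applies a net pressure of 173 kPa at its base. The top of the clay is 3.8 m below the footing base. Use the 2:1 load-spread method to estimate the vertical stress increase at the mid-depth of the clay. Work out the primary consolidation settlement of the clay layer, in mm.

Mid-depth of clay below the footing base: z = 3.8 + 7.6/2 = 7.6 m.
Stress increase at mid-clay by the 2:1 spreading method:
Δσ = qBL/((B+z)(L+z)) = 173×5.6×11/((5.6+7.6)(11+7.6)) = 43.405 kPa
Final effective stress: σ'_f = 107 + 43.405 = 150.41 kPa.
σ'_f = 150.41 > σ'_p = 129 kPa, so the stress path crosses the preconsolidation pressure — recompression up to σ'_p, then virgin compression beyond:
S_c = H/(1+e₀)·[C_r·log₁₀(σ'_p/σ'_0) + C_c·log₁₀(σ'_f/σ'_p)]
    = 7.6/1.95 × [0.055×log₁₀(129/107) + 0.39×log₁₀(150.41/129)]
    = 3.8974 × [0.0044663 + 0.026008] = 0.1188 m

S_c ≈ 119 mm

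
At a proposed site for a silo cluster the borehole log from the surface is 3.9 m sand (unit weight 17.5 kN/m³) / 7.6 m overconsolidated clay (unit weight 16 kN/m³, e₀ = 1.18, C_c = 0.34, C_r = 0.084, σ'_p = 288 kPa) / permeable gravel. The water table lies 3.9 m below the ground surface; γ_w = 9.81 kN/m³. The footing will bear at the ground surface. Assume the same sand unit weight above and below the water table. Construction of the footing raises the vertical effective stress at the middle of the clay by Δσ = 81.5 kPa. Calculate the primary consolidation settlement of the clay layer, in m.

S_c ≈ 0.0808 m

Mid-depth of clay below the ground surface: z = 3.9 + 7.6/2 = 7.7 m.
Total vertical stress at mid-clay: σ_v = 17.5×3.9 + 16×3.8 = 129.05 kPa.
Pore pressure: u = 9.81×(7.7 − 3.9) = 37.278 kPa.
Initial effective stress: σ'_0 = σ_v − u = 129.05 − 37.278 = 91.772 kPa.
Final effective stress: σ'_f = 91.772 + 81.5 = 173.27 kPa.
σ'_f = 173.27 ≤ σ'_p = 288 kPa, so the clay remains overconsolidated and only the recompression index applies:
S_c = C_r·H/(1+e₀)·log₁₀(σ'_f/σ'_0) = 0.084×7.6/2.18×log₁₀(173.27/91.772)
    = 0.29284 × 0.27601 = 0.08083 m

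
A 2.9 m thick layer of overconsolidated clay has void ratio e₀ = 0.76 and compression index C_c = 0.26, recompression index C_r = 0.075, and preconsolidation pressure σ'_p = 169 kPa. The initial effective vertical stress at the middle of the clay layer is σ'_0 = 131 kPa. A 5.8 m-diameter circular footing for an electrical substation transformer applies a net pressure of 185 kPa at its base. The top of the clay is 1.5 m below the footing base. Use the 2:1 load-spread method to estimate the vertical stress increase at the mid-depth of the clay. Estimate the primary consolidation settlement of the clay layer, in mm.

Mid-depth of clay below the footing base: z = 1.5 + 2.9/2 = 2.95 m.
Stress increase at mid-clay by the 2:1 spreading method:
Δσ ≈ qD²/(D+z)² = 185×5.8²/(5.8+2.95)² = 81.285 kPa
Final effective stress: σ'_f = 131 + 81.285 = 212.28 kPa.
σ'_f = 212.28 > σ'_p = 169 kPa, so the stress path crosses the preconsolidation pressure — recompression up to σ'_p, then virgin compression beyond:
S_c = H/(1+e₀)·[C_r·log₁₀(σ'_p/σ'_0) + C_c·log₁₀(σ'_f/σ'_p)]
    = 2.9/1.76 × [0.075×log₁₀(169/131) + 0.26×log₁₀(212.28/169)]
    = 1.6477 × [0.0082962 + 0.025746] = 0.05609 m

S_c ≈ 56.1 mm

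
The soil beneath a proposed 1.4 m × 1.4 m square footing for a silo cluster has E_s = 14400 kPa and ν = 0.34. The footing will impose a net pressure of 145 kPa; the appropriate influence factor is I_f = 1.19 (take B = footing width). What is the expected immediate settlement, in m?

Immediate (elastic) settlement: S_e = q·B·(1−ν²)/E_s · I_f.
S_e = 145 × 1.4 × (1 − 0.34²) / 14400 × 1.19
    = 145 × 1.4 × 0.8844 / 14400 × 1.19
    = 0.01484 m

S_e ≈ 0.0148 m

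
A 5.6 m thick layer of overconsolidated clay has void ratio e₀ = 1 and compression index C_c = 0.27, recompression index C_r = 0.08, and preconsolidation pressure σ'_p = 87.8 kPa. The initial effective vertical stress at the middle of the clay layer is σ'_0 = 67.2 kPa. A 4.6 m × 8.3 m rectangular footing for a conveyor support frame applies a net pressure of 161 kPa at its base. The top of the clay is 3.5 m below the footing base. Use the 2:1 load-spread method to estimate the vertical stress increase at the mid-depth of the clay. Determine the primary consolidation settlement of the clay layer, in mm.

S_c ≈ 87.3 mm

Mid-depth of clay below the footing base: z = 3.5 + 5.6/2 = 6.3 m.
Stress increase at mid-clay by the 2:1 spreading method:
Δσ = qBL/((B+z)(L+z)) = 161×4.6×8.3/((4.6+6.3)(8.3+6.3)) = 38.626 kPa
Final effective stress: σ'_f = 67.2 + 38.626 = 105.83 kPa.
σ'_f = 105.83 > σ'_p = 87.8 kPa, so the stress path crosses the preconsolidation pressure — recompression up to σ'_p, then virgin compression beyond:
S_c = H/(1+e₀)·[C_r·log₁₀(σ'_p/σ'_0) + C_c·log₁₀(σ'_f/σ'_p)]
    = 5.6/2 × [0.08×log₁₀(87.8/67.2) + 0.27×log₁₀(105.83/87.8)]
    = 2.8 × [0.00929 + 0.021901] = 0.08733 m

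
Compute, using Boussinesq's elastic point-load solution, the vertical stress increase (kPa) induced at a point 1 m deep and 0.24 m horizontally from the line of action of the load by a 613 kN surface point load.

Boussinesq vertical stress below a point load on an elastic half-space:
Δσ_z = 3P/(2πz²) · [1 + (r/z)²]^(−5/2)
r/z = 0.24/1 = 0.24; [1+(r/z)²]^(−5/2) = 0.86935.
Δσ_z = 3×613/(2π×1²) × 0.86935 = 292.69 × 0.86935 = 254.5 kPa

Δσ_z ≈ 254 kPa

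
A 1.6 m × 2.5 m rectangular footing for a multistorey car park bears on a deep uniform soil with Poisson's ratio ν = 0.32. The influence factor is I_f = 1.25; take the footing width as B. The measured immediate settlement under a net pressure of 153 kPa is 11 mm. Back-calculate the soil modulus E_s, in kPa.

S_e = q·B·(1−ν²)/E_s · I_f  ⇒  E_s = q·B·(1−ν²)·I_f / S_e.
E_s = 153 × 1.6 × 0.8976 × 1.25 / 0.011 = 24970 kPa

E_s ≈ 25000 kPa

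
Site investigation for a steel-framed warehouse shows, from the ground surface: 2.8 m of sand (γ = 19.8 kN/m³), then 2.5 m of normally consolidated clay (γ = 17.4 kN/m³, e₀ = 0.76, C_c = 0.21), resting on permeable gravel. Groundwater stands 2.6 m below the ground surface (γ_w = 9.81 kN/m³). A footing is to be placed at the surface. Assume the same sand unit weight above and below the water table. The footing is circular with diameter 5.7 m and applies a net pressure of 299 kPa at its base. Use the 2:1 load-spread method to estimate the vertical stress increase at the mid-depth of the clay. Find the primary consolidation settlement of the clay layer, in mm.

S_c ≈ 125 mm

Mid-depth of clay below the ground surface: z = 2.8 + 2.5/2 = 4.05 m.
Total vertical stress at mid-clay: σ_v = 19.8×2.8 + 17.4×1.25 = 77.19 kPa.
Pore pressure: u = 9.81×(4.05 − 2.6) = 14.225 kPa.
Initial effective stress: σ'_0 = σ_v − u = 77.19 − 14.225 = 62.965 kPa.
Stress increase at mid-clay by the 2:1 spreading method:
Δσ ≈ qD²/(D+z)² = 299×5.7²/(5.7+4.05)² = 102.19 kPa
Final effective stress: σ'_f = σ'_0 + Δσ = 62.965 + 102.19 = 165.16 kPa.
Normally consolidated clay, so the full stress increment lies on the virgin compression line:
S_c = C_c·H/(1+e₀)·log₁₀(σ'_f/σ'_0) = 0.21×2.5/(1+0.76)×log₁₀(165.16/62.965)
    = 0.2983 × 0.41881 = 0.1249 m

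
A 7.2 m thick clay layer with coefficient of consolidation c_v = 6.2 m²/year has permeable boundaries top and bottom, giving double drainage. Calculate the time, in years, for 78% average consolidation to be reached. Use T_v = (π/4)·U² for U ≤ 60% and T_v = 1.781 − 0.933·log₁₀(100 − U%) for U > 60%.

Drainage path length: H_d = H/2 = 3.6 m (double drainage).
U > 60%: T_v = 1.781 − 0.933·log₁₀(100 − 78) = 0.52852.
t = T_v·H_d²/c_v = 0.52852×3.6²/6.2 = 1.105 years.

t ≈ 1.1 years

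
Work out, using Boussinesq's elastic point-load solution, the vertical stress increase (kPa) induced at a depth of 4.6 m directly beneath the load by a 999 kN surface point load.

Boussinesq vertical stress below a point load on an elastic half-space:
Δσ_z = 3P/(2πz²) · [1 + (r/z)²]^(−5/2)
r/z = 0/4.6 = 0; [1+(r/z)²]^(−5/2) = 1.
Δσ_z = 3×999/(2π×4.6²) × 1 = 22.542 × 1 = 22.54 kPa

Δσ_z ≈ 22.5 kPa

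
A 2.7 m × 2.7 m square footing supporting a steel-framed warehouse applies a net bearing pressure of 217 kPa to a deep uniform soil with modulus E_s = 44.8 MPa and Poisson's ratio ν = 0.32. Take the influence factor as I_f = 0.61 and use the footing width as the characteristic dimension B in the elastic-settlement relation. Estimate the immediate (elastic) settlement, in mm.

Immediate (elastic) settlement: S_e = q·B·(1−ν²)/E_s · I_f.
E_s = 44.8 MPa = 44800 kPa.
S_e = 217 × 2.7 × (1 − 0.32²) / 44800 × 0.61
    = 217 × 2.7 × 0.8976 / 44800 × 0.61
    = 0.007161 m = 7.161 mm

S_e ≈ 7.16 mm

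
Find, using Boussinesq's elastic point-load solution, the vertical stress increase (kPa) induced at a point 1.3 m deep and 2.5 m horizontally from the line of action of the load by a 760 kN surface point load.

Δσ_z ≈ 4.49 kPa

Boussinesq vertical stress below a point load on an elastic half-space:
Δσ_z = 3P/(2πz²) · [1 + (r/z)²]^(−5/2)
r/z = 2.5/1.3 = 1.9231; [1+(r/z)²]^(−5/2) = 0.020901.
Δσ_z = 3×760/(2π×1.3²) × 0.020901 = 214.72 × 0.020901 = 4.488 kPa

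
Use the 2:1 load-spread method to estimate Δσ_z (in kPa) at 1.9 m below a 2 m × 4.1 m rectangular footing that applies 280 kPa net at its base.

Δσ_z ≈ 98.1 kPa

By the 2:1 method the load spreads at 1 horizontal : 2 vertical, so at depth z the loaded area has grown by z in each plan dimension:
Δσ = qBL/((B+z)(L+z)) = 280×2×4.1/((2+1.9)(4.1+1.9)) = 98.12 kPa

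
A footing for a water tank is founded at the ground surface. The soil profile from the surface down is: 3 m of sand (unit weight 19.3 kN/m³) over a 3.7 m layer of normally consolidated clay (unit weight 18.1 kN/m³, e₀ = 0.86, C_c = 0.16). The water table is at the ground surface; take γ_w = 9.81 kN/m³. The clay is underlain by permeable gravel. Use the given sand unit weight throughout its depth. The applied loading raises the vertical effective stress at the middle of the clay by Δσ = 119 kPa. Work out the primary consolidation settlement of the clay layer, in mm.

S_c ≈ 181 mm

Mid-depth of clay below the ground surface: z = 3 + 3.7/2 = 4.85 m.
Total vertical stress at mid-clay: σ_v = 19.3×3 + 18.1×1.85 = 91.385 kPa.
Pore pressure: u = 9.81×(4.85 − 0) = 47.578 kPa.
Initial effective stress: σ'_0 = σ_v − u = 91.385 − 47.578 = 43.807 kPa.
Final effective stress: σ'_f = σ'_0 + Δσ = 43.807 + 119 = 162.81 kPa.
Normally consolidated clay, so the full stress increment lies on the virgin compression line:
S_c = C_c·H/(1+e₀)·log₁₀(σ'_f/σ'_0) = 0.16×3.7/(1+0.86)×log₁₀(162.81/43.807)
    = 0.31828 × 0.57014 = 0.1815 m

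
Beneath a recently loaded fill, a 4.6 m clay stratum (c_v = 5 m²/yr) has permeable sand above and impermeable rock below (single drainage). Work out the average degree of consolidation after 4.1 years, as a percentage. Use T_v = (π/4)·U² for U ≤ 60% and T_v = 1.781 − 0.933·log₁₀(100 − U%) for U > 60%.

U ≈ 92.6 %

Drainage path length: H_d = H = 4.6 m (single drainage).
T_v = c_v·t/H_d² = 5×4.1/4.6² = 0.96881.
T_v = 0.96881 corresponds to the U > 60% branch:
U = 1 − 10^((1.781 − T_v)/0.933)/100 = 0.9258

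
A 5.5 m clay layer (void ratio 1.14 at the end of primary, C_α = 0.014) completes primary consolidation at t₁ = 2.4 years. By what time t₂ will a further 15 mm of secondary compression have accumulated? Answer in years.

t₂ ≈ 6.27 years

S_s = C_α·H/(1+e_p)·log₁₀(t₂/t₁) ⇒ log₁₀(t₂/t₁) = S_s·(1+e_p)/(C_α·H).
log₁₀(t₂/t₁) = 0.015 × (1+1.14) / (0.014×5.5) = 0.4169
t₂ = t₁ × 10^0.4169 = 2.4 × 2.611 = 6.268 years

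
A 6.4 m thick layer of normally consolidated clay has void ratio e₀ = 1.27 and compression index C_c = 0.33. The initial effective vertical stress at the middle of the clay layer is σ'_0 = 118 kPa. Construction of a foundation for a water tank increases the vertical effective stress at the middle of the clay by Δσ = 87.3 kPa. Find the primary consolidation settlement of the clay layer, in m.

Final effective stress: σ'_f = σ'_0 + Δσ = 118 + 87.3 = 205.3 kPa.
Normally consolidated clay, so the full stress increment lies on the virgin compression line:
S_c = C_c·H/(1+e₀)·log₁₀(σ'_f/σ'_0) = 0.33×6.4/(1+1.27)×log₁₀(205.3/118)
    = 0.9304 × 0.24051 = 0.2238 m

S_c ≈ 0.224 m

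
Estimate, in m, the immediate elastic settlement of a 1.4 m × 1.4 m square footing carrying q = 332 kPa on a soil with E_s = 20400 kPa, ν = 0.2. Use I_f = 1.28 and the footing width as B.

Immediate (elastic) settlement: S_e = q·B·(1−ν²)/E_s · I_f.
S_e = 332 × 1.4 × (1 − 0.2²) / 20400 × 1.28
    = 332 × 1.4 × 0.96 / 20400 × 1.28
    = 0.028 m

S_e ≈ 0.028 m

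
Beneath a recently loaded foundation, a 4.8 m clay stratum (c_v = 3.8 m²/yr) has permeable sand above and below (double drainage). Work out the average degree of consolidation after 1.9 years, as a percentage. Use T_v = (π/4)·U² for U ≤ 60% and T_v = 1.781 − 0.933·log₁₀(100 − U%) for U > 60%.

Drainage path length: H_d = H/2 = 2.4 m (double drainage).
T_v = c_v·t/H_d² = 3.8×1.9/2.4² = 1.2535.
T_v = 1.2535 corresponds to the U > 60% branch:
U = 1 − 10^((1.781 − T_v)/0.933)/100 = 0.9632

U ≈ 96.3 %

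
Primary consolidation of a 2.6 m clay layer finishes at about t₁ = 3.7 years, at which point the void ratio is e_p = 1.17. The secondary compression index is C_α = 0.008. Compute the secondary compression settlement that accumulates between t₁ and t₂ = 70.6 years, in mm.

S_s ≈ 12.3 mm

Secondary compression: S_s = C_α·H/(1+e_p)·log₁₀(t₂/t₁)
S_s = 0.008×2.6/(1+1.17)×log₁₀(70.6/3.7)
    = 0.009585 × 1.281 = 0.01227 m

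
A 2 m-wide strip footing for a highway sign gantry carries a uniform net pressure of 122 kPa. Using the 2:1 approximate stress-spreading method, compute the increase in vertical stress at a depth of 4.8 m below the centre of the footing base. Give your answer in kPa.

By the 2:1 method the load spreads at 1 horizontal : 2 vertical, so at depth z the loaded area has grown by z in each plan dimension:
Δσ = qB/(B+z) = 122×2/(2+4.8) = 35.882 kPa

Δσ_z ≈ 35.9 kPa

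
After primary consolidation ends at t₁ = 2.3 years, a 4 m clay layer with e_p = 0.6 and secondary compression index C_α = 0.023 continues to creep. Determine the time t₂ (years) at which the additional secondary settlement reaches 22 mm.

t₂ ≈ 5.55 years

S_s = C_α·H/(1+e_p)·log₁₀(t₂/t₁) ⇒ log₁₀(t₂/t₁) = S_s·(1+e_p)/(C_α·H).
log₁₀(t₂/t₁) = 0.022 × (1+0.6) / (0.023×4) = 0.3826
t₂ = t₁ × 10^0.3826 = 2.3 × 2.413 = 5.551 years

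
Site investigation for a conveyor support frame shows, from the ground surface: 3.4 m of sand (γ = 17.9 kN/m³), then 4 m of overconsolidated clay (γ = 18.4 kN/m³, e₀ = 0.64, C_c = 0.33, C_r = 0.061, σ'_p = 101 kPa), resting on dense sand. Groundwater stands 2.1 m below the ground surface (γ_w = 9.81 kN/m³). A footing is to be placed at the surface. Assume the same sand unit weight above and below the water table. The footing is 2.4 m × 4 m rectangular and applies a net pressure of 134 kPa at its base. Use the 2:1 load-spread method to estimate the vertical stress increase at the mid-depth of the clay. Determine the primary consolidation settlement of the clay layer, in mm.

Mid-depth of clay below the ground surface: z = 3.4 + 4/2 = 5.4 m.
Total vertical stress at mid-clay: σ_v = 17.9×3.4 + 18.4×2 = 97.66 kPa.
Pore pressure: u = 9.81×(5.4 − 2.1) = 32.373 kPa.
Initial effective stress: σ'_0 = σ_v − u = 97.66 − 32.373 = 65.287 kPa.
Stress increase at mid-clay by the 2:1 spreading method:
Δσ = qBL/((B+z)(L+z)) = 134×2.4×4/((2.4+5.4)(4+5.4)) = 17.545 kPa
Final effective stress: σ'_f = 65.287 + 17.545 = 82.832 kPa.
σ'_f = 82.832 ≤ σ'_p = 101 kPa, so the clay remains overconsolidated and only the recompression index applies:
S_c = C_r·H/(1+e₀)·log₁₀(σ'_f/σ'_0) = 0.061×4/1.64×log₁₀(82.832/65.287)
    = 0.14878 × 0.10337 = 0.01538 m

S_c ≈ 15.4 mm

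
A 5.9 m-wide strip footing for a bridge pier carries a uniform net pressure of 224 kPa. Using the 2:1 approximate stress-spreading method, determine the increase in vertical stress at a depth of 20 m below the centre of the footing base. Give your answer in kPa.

By the 2:1 method the load spreads at 1 horizontal : 2 vertical, so at depth z the loaded area has grown by z in each plan dimension:
Δσ = qB/(B+z) = 224×5.9/(5.9+20) = 51.027 kPa

Δσ_z ≈ 51 kPa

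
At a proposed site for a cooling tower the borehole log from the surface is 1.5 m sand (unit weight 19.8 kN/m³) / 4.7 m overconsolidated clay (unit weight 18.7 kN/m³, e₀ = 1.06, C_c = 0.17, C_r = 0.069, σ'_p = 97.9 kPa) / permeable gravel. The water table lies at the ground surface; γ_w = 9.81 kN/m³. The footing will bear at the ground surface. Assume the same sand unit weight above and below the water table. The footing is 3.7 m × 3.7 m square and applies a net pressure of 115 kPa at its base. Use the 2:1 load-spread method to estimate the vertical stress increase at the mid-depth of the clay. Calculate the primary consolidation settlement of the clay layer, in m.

S_c ≈ 0.039 m

Mid-depth of clay below the ground surface: z = 1.5 + 4.7/2 = 3.85 m.
Total vertical stress at mid-clay: σ_v = 19.8×1.5 + 18.7×2.35 = 73.645 kPa.
Pore pressure: u = 9.81×(3.85 − 0) = 37.769 kPa.
Initial effective stress: σ'_0 = σ_v − u = 73.645 − 37.769 = 35.876 kPa.
Stress increase at mid-clay by the 2:1 spreading method:
Δσ = qBL/((B+z)(L+z)) = 115×3.7×3.7/((3.7+3.85)(3.7+3.85)) = 27.619 kPa
Final effective stress: σ'_f = 35.876 + 27.619 = 63.495 kPa.
σ'_f = 63.495 ≤ σ'_p = 97.9 kPa, so the clay remains overconsolidated and only the recompression index applies:
S_c = C_r·H/(1+e₀)·log₁₀(σ'_f/σ'_0) = 0.069×4.7/2.06×log₁₀(63.495/35.876)
    = 0.15743 × 0.24794 = 0.03903 m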